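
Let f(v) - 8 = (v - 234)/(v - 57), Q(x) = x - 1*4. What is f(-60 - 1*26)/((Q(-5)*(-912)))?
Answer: 61/48906 ≈ 0.0012473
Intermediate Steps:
Q(x) = -4 + x (Q(x) = x - 4 = -4 + x)
f(v) = 8 + (-234 + v)/(-57 + v) (f(v) = 8 + (v - 234)/(v - 57) = 8 + (-234 + v)/(-57 + v))
f(-60 - 1*26)/((Q(-5)*(-912))) = (3*(-230 + 3*(-60 - 1*26))/(-57 + (-60 - 1*26)))/(((-4 - 5)*(-912))) = (3*(-230 + 3*(-60 - 26))/(-57 + (-60 - 26)))/((-9*(-912))) = (3*(-230 + 3*(-86))/(-57 - 86))/8208 = (3*(-230 - 258)/(-143))*(1/8208) = (3*(-1/143)*(-488))*(1/8208) = (1464/143)*(1/8208) = 61/48906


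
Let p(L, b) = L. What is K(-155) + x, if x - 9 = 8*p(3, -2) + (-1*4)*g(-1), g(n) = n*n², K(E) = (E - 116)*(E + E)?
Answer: 84047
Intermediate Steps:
K(E) = 2*E*(-116 + E) (K(E) = (-116 + E)*(2*E) = 2*E*(-116 + E))
g(n) = n³
x = 37 (x = 9 + (8*3 - 1*4*(-1)³) = 9 + (24 - 4*(-1)) = 9 + (24 + 4) = 9 + 28 = 37)
K(-155) + x = 2*(-155)*(-116 - 155) + 37 = 2*(-155)*(-271) + 37 = 84010 + 37 = 84047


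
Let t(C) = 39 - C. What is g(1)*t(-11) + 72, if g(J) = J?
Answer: 122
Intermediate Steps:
g(1)*t(-11) + 72 = 1*(39 - 1*(-11)) + 72 = 1*(39 + 11) + 72 = 1*50 + 72 = 50 + 72 = 122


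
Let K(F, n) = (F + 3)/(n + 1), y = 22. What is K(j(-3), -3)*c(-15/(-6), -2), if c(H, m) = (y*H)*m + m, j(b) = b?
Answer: 0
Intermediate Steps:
K(F, n) = (3 + F)/(1 + n)
c(H, m) = m + 22*H*m (c(H, m) = (22*H)*m + m = 22*H*m + m = m + 22*H*m)
K(j(-3), -3)*c(-15/(-6), -2) = ((3 - 3)/(1 - 3))*(-2*(1 + 22*(-15/(-6)))) = (0/(-2))*(-2*(1 + 22*(-15*(-⅙)))) = (-½*0)*(-2*(1 + 22*(5/2))) = 0*(-2*(1 + 55)) = 0*(-2*56) = 0*(-112) = 0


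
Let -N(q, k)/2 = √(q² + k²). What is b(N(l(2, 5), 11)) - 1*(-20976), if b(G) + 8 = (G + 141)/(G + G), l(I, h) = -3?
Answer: 41937/2 - 141*√130/520 ≈ 20965.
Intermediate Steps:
N(q, k) = -2*√(k² + q²) (N(q, k) = -2*√(q² + k²) = -2*√(k² + q²))
b(G) = -8 + (141 + G)/(2*G) (b(G) = -8 + (G + 141)/(G + G) = -8 + (141 + G)/((2*G)) = -8 + (141 + G)*(1/(2*G)) = -8 + (141 + G)/(2*G))
b(N(l(2, 5), 11)) - 1*(-20976) = 3*(47 - (-10)*√(11² + (-3)²))/(2*((-2*√(11² + (-3)²)))) - 1*(-20976) = 3*(47 - (-10)*√(121 + 9))/(2*((-2*√(121 + 9)))) + 20976 = 3*(47 - (-10)*√130)/(2*((-2*√130))) + 20976 = 3*(-√130/260)*(47 + 10*√130)/2 + 20976 = -3*√130*(47 + 10*√130)/520 + 20976 = 20976 - 3*√130*(47 + 10*√130)/520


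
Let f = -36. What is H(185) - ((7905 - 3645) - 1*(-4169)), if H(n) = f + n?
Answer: -8280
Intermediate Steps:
H(n) = -36 + n
H(185) - ((7905 - 3645) - 1*(-4169)) = (-36 + 185) - ((7905 - 3645) - 1*(-4169)) = 149 - (4260 + 4169) = 149 - 1*8429 = 149 - 8429 = -8280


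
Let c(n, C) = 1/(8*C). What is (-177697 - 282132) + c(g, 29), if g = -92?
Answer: -106680327/232 ≈ -4.5983e+5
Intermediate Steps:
c(n, C) = 1/(8*C)
(-177697 - 282132) + c(g, 29) = (-177697 - 282132) + (⅛)/29 = -459829 + (⅛)*(1/29) = -459829 + 1/232 = -106680327/232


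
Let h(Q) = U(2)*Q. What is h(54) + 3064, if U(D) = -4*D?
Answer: 2632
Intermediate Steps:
h(Q) = -8*Q (h(Q) = (-4*2)*Q = -8*Q)
h(54) + 3064 = -8*54 + 3064 = -432 + 3064 = 2632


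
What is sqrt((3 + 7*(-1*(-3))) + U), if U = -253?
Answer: I*sqrt(229) ≈ 15.133*I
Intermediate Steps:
sqrt((3 + 7*(-1*(-3))) + U) = sqrt((3 + 7*(-1*(-3))) - 253) = sqrt((3 + 7*3) - 253) = sqrt((3 + 21) - 253) = sqrt(24 - 253) = sqrt(-229) = I*sqrt(229)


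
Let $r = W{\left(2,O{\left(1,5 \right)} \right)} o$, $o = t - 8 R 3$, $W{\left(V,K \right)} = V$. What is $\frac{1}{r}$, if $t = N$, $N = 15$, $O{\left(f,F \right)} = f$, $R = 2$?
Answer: $- \frac{1}{66} \approx -0.015152$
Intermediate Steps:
$t = 15$
$o = -33$ ($o = 15 - 8 \cdot 2 \cdot 3 = 15 - 48 = -33$)
$r = -66$ ($r = 2 \left(-33\right) = -66$)
$\frac{1}{r} = \frac{1}{-66} = - \frac{1}{66}$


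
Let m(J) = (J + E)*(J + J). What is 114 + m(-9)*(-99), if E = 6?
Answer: -5232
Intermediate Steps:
m(J) = 2*J*(6 + J) (m(J) = (J + 6)*(J + J) = (6 + J)*(2*J) = 2*J*(6 + J))
114 + m(-9)*(-99) = 114 + (2*(-9)*(6 - 9))*(-99) = 114 + (2*(-9)*(-3))*(-99) = 114 + 54*(-99) = 114 - 5346 = -5232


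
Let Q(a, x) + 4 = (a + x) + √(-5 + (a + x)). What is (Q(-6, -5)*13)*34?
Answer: -6630 + 1768*I ≈ -6630.0 + 1768.0*I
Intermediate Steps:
Q(a, x) = -4 + a + x + √(-5 + a + x) (Q(a, x) = -4 + ((a + x) + √(-5 + (a + x))) = -4 + ((a + x) + √(-5 + a + x)) = -4 + (a + x + √(-5 + a + x)) = -4 + a + x + √(-5 + a + x))
(Q(-6, -5)*13)*34 = ((-4 - 6 - 5 + √(-5 - 6 - 5))*13)*34 = ((-4 - 6 - 5 + √(-16))*13)*34 = ((-4 - 6 - 5 + 4*I)*13)*34 = ((-15 + 4*I)*13)*34 = (-195 + 52*I)*34 = -6630 + 1768*I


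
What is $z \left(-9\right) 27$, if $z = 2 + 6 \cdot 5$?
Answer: $-7776$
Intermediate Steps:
$z = 32$ ($z = 2 + 30 = 32$)
$z \left(-9\right) 27 = 32 \left(-9\right) 27 = \left(-288\right) 27 = -7776$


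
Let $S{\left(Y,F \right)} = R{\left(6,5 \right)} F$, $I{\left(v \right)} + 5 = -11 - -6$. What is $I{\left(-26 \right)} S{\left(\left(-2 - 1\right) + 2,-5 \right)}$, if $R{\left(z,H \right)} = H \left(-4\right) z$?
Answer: $-6000$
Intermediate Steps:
$I{\left(v \right)} = -10$ ($I{\left(v \right)} = -5 - 5 = -10$)
$R{\left(z,H \right)} = - 4 H z$
$S{\left(Y,F \right)} = - 120 F$ ($S{\left(Y,F \right)} = \left(-4\right) 5 \cdot 6 F = - 120 F$)
$I{\left(-26 \right)} S{\left(\left(-2 - 1\right) + 2,-5 \right)} = - 10 \left(\left(-120\right) \left(-5\right)\right) = \left(-10\right) 600 = -6000$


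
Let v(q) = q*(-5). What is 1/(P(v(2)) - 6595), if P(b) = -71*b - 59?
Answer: -1/5944 ≈ -0.00016824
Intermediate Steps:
v(q) = -5*q
P(b) = -59 - 71*b
1/(P(v(2)) - 6595) = 1/((-59 - (-355)*2) - 6595) = 1/((-59 - 71*(-10)) - 6595) = 1/((-59 + 710) - 6595) = 1/(651 - 6595) = 1/(-5944) = -1/5944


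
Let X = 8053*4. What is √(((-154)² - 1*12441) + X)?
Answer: √43487 ≈ 208.54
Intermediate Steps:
X = 32212
√(((-154)² - 1*12441) + X) = √(((-154)² - 1*12441) + 32212) = √((23716 - 12441) + 32212) = √(11275 + 32212) = √43487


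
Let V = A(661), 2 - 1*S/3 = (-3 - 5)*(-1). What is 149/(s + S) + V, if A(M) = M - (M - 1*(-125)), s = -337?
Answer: -44524/355 ≈ -125.42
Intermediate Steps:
S = -18 (S = 6 - 3*(-3 - 5)*(-1) = 6 - (-24)*(-1) = 6 - 3*8 = 6 - 24 = -18)
A(M) = -125 (A(M) = M - (M + 125) = M - (125 + M) = M + (-125 - M) = -125)
V = -125
149/(s + S) + V = 149/(-337 - 18) - 125 = 149/(-355) - 125 = -1/355*149 - 125 = -149/355 - 125 = -44524/355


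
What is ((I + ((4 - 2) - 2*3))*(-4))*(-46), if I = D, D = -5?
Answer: -1656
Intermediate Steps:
I = -5
((I + ((4 - 2) - 2*3))*(-4))*(-46) = ((-5 + ((4 - 2) - 2*3))*(-4))*(-46) = ((-5 + (2 - 6))*(-4))*(-46) = ((-5 - 4)*(-4))*(-46) = -9*(-4)*(-46) = 36*(-46) = -1656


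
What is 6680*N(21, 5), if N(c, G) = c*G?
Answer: 701400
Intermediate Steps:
N(c, G) = G*c
6680*N(21, 5) = 6680*(5*21) = 6680*105 = 701400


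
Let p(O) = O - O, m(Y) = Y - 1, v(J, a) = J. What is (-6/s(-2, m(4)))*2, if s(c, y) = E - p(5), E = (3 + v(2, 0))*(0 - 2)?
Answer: 6/5 ≈ 1.2000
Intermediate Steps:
m(Y) = -1 + Y
p(O) = 0
E = -10 (E = (3 + 2)*(0 - 2) = 5*(-2) = -10)
s(c, y) = -10 (s(c, y) = -10 - 1*0 = -10 + 0 = -10)
(-6/s(-2, m(4)))*2 = (-6/(-10))*2 = -⅒*(-6)*2 = (⅗)*2 = 6/5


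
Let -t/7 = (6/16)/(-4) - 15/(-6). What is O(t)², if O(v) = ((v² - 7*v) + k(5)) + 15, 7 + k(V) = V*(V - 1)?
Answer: 193537525041/1048576 ≈ 1.8457e+5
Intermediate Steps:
k(V) = -7 + V*(-1 + V) (k(V) = -7 + V*(V - 1) = -7 + V*(-1 + V))
t = -539/32 (t = -7*((6/16)/(-4) - 15/(-6)) = -7*((6*(1/16))*(-¼) - 15*(-⅙)) = -7*((3/8)*(-¼) + 5/2) = -7*(-3/32 + 5/2) = -7*77/32 = -539/32 ≈ -16.844)
O(v) = 28 + v² - 7*v (O(v) = ((v² - 7*v) + (-7 + 5² - 1*5)) + 15 = ((v² - 7*v) + (-7 + 25 - 5)) + 15 = ((v² - 7*v) + 13) + 15 = (13 + v² - 7*v) + 15 = 28 + v² - 7*v)
O(t)² = (28 + (-539/32)² - 7*(-539/32))² = (28 + 290521/1024 + 3773/32)² = (439929/1024)² = 193537525041/1048576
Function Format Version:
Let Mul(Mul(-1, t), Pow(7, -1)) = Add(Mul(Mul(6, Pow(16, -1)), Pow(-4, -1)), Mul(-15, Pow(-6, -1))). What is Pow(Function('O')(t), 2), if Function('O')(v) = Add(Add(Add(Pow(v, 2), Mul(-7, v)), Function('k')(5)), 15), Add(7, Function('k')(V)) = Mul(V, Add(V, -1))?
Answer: Rational(193537525041, 1048576) ≈ 1.8457e+5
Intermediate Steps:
Function('k')(V) = Add(-7, Mul(V, Add(-1, V))) (Function('k')(V) = Add(-7, Mul(V, Add(V, -1))) = Add(-7, Mul(V, Add(-1, V))))
t = Rational(-539, 32) (t = Mul(-7, Add(Mul(Mul(6, Pow(16, -1)), Pow(-4, -1)), Mul(-15, Pow(-6, -1)))) = Mul(-7, Add(Mul(Mul(6, Rational(1, 16)), Rational(-1, 4)), Mul(-15, Rational(-1, 6)))) = Mul(-7, Add(Mul(Rational(3, 8), Rational(-1, 4)), Rational(5, 2))) = Mul(-7, Add(Rational(-3, 32), Rational(5, 2))) = Mul(-7, Rational(77, 32)) = Rational(-539, 32) ≈ -16.844)
Function('O')(v) = Add(28, Pow(v, 2), Mul(-7, v)) (Function('O')(v) = Add(Add(Add(Pow(v, 2), Mul(-7, v)), Add(-7, Pow(5, 2), Mul(-1, 5))), 15) = Add(Add(Add(Pow(v, 2), Mul(-7, v)), Add(-7, 25, -5)), 15) = Add(Add(Add(Pow(v, 2), Mul(-7, v)), 13), 15) = Add(Add(13, Pow(v, 2), Mul(-7, v)), 15) = Add(28, Pow(v, 2), Mul(-7, v)))
Pow(Function('O')(t), 2) = Pow(Add(28, Pow(Rational(-539, 32), 2), Mul(-7, Rational(-539, 32))), 2) = Pow(Add(28, Rational(290521, 1024), Rational(3773, 32)), 2) = Pow(Rational(439929, 1024), 2) = Rational(193537525041, 1048576)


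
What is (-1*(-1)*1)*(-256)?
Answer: -256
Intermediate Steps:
(-1*(-1)*1)*(-256) = (1*1)*(-256) = 1*(-256) = -256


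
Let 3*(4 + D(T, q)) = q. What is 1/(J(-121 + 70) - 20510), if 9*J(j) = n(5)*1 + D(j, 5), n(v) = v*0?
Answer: -27/553777 ≈ -4.8756e-5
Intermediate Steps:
n(v) = 0
D(T, q) = -4 + q/3
J(j) = -7/27 (J(j) = (0*1 + (-4 + (1/3)*5))/9 = (0 + (-4 + 5/3))/9 = (0 - 7/3)/9 = (1/9)*(-7/3) = -7/27)
1/(J(-121 + 70) - 20510) = 1/(-7/27 - 20510) = 1/(-553777/27) = -27/553777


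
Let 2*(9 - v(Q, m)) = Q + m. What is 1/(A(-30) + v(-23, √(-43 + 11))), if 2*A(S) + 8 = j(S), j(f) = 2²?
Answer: 74/1401 + 8*I*√2/1401 ≈ 0.052819 + 0.0080754*I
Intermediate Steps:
j(f) = 4
A(S) = -2 (A(S) = -4 + (½)*4 = -4 + 2 = -2)
v(Q, m) = 9 - Q/2 - m/2 (v(Q, m) = 9 - (Q + m)/2 = 9 + (-Q/2 - m/2) = 9 - Q/2 - m/2)
1/(A(-30) + v(-23, √(-43 + 11))) = 1/(-2 + (9 - ½*(-23) - √(-43 + 11)/2)) = 1/(-2 + (9 + 23/2 - 2*I*√2)) = 1/(-2 + (41/2 - 2*I*√2)) = 1/(37/2 - 2*I*√2)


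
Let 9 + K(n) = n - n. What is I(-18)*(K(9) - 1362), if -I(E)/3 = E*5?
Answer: -370170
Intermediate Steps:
I(E) = -15*E (I(E) = -3*E*5 = -15*E)
K(n) = -9 (K(n) = -9 + (n - n) = -9 + 0 = -9)
I(-18)*(K(9) - 1362) = (-15*(-18))*(-9 - 1362) = 270*(-1371) = -370170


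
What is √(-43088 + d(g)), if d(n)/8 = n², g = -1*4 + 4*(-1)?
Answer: 4*I*√2661 ≈ 206.34*I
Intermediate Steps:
g = -8 (g = -4 - 4 = -8)
d(n) = 8*n²
√(-43088 + d(g)) = √(-43088 + 8*(-8)²) = √(-43088 + 8*64) = √(-43088 + 512) = √(-42576) = 4*I*√2661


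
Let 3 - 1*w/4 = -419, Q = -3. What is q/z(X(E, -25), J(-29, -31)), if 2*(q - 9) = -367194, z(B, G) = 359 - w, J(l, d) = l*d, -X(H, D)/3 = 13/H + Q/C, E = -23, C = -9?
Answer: 61196/443 ≈ 138.14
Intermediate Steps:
X(H, D) = -1 - 39/H (X(H, D) = -3*(13/H - 3/(-9)) = -3*(13/H - 3*(-1/9)) = -3*(13/H + 1/3) = -3*(1/3 + 13/H) = -1 - 39/H)
J(l, d) = d*l
w = 1688 (w = 12 - 4*(-419) = 12 + 1676 = 1688)
z(B, G) = -1329 (z(B, G) = 359 - 1*1688 = 359 - 1688 = -1329)
q = -183588 (q = 9 + (1/2)*(-367194) = 9 - 183597 = -183588)
q/z(X(E, -25), J(-29, -31)) = -183588/(-1329) = -183588*(-1/1329) = 61196/443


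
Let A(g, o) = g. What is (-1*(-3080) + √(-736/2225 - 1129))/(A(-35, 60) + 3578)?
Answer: 3080/3543 + I*√223635729/1576635 ≈ 0.86932 + 0.0094851*I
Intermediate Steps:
(-1*(-3080) + √(-736/2225 - 1129))/(A(-35, 60) + 3578) = (-1*(-3080) + √(-736/2225 - 1129))/(-35 + 3578) = (3080 + √(-736*1/2225 - 1129))/3543 = (3080 + √(-736/2225 - 1129))*(1/3543) = (3080 + √(-2512761/2225))*(1/3543) = (3080 + I*√223635729/445)*(1/3543) = 3080/3543 + I*√223635729/1576635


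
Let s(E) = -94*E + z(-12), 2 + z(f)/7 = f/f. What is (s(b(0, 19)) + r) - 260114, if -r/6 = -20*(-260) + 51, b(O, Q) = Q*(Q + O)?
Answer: -325561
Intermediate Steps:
z(f) = -7 (z(f) = -14 + 7*(f/f) = -14 + 7*1 = -14 + 7 = -7)
b(O, Q) = Q*(O + Q)
r = -31506 (r = -6*(-20*(-260) + 51) = -6*(5200 + 51) = -6*5251 = -31506)
s(E) = -7 - 94*E (s(E) = -94*E - 7 = -7 - 94*E)
(s(b(0, 19)) + r) - 260114 = ((-7 - 1786*(0 + 19)) - 31506) - 260114 = ((-7 - 1786*19) - 31506) - 260114 = ((-7 - 94*361) - 31506) - 260114 = ((-7 - 33934) - 31506) - 260114 = (-33941 - 31506) - 260114 = -65447 - 260114 = -325561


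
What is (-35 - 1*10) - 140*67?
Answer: -9425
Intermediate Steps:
(-35 - 1*10) - 140*67 = (-35 - 10) - 9380 = -45 - 9380 = -9425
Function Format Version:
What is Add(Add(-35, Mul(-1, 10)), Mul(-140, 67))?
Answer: -9425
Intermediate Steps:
Add(Add(-35, Mul(-1, 10)), Mul(-140, 67)) = Add(Add(-35, -10), -9380) = Add(-45, -9380) = -9425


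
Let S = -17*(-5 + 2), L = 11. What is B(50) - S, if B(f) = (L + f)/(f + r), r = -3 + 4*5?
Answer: -3356/67 ≈ -50.090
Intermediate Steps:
r = 17 (r = -3 + 20 = 17)
S = 51 (S = -17*(-3) = 51)
B(f) = (11 + f)/(17 + f) (B(f) = (11 + f)/(f + 17) = (11 + f)/(17 + f))
B(50) - S = (11 + 50)/(17 + 50) - 1*51 = 61/67 - 51 = -3356/67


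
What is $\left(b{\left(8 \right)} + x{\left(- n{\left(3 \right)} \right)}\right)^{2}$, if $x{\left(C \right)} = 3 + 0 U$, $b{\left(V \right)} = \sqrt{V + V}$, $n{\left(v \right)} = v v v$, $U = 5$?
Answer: $49$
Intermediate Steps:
$n{\left(v \right)} = v^{3}$ ($n{\left(v \right)} = v^{2} v = v^{3}$)
$b{\left(V \right)} = \sqrt{2} \sqrt{V}$ ($b{\left(V \right)} = \sqrt{2 V} = \sqrt{2} \sqrt{V}$)
$x{\left(C \right)} = 3$ ($x{\left(C \right)} = 3 + 0 \cdot 5 = 3 + 0 = 3$)
$\left(b{\left(8 \right)} + x{\left(- n{\left(3 \right)} \right)}\right)^{2} = \left(\sqrt{2} \sqrt{8} + 3\right)^{2} = \left(\sqrt{2} \cdot 2 \sqrt{2} + 3\right)^{2} = \left(4 + 3\right)^{2} = 7^{2} = 49$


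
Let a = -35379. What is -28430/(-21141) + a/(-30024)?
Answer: 59315917/23508792 ≈ 2.5231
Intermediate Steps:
-28430/(-21141) + a/(-30024) = -28430/(-21141) - 35379/(-30024) = -28430*(-1/21141) - 35379*(-1/30024) = 28430/21141 + 3931/3336 = 59315917/23508792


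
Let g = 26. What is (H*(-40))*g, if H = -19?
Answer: 19760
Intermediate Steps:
(H*(-40))*g = -19*(-40)*26 = 760*26 = 19760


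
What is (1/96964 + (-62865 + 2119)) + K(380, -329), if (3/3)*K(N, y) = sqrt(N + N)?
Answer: -5890175143/96964 + 2*sqrt(190) ≈ -60718.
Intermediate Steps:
K(N, y) = sqrt(2)*sqrt(N) (K(N, y) = sqrt(N + N) = sqrt(2*N) = sqrt(2)*sqrt(N))
(1/96964 + (-62865 + 2119)) + K(380, -329) = (1/96964 + (-62865 + 2119)) + sqrt(2)*sqrt(380) = (1/96964 - 60746) + sqrt(2)*(2*sqrt(95)) = -5890175143/96964 + 2*sqrt(190)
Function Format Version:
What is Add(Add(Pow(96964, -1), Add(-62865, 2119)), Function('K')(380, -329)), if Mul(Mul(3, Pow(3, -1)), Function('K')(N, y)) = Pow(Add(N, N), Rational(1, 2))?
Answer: Add(Rational(-5890175143, 96964), Mul(2, Pow(190, Rational(1, 2)))) ≈ -60718.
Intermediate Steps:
Function('K')(N, y) = Mul(Pow(2, Rational(1, 2)), Pow(N, Rational(1, 2))) (Function('K')(N, y) = Pow(Add(N, N), Rational(1, 2)) = Pow(Mul(2, N), Rational(1, 2)) = Mul(Pow(2, Rational(1, 2)), Pow(N, Rational(1, 2))))
Add(Add(Pow(96964, -1), Add(-62865, 2119)), Function('K')(380, -329)) = Add(Add(Pow(96964, -1), Add(-62865, 2119)), Mul(Pow(2, Rational(1, 2)), Pow(380, Rational(1, 2)))) = Add(Add(Rational(1, 96964), -60746), Mul(Pow(2, Rational(1, 2)), Mul(2, Pow(95, Rational(1, 2))))) = Add(Rational(-5890175143, 96964), Mul(2, Pow(190, Rational(1, 2))))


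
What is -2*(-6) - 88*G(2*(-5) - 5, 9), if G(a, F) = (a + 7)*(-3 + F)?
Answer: 4236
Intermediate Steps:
G(a, F) = (-3 + F)*(7 + a) (G(a, F) = (7 + a)*(-3 + F) = (-3 + F)*(7 + a))
-2*(-6) - 88*G(2*(-5) - 5, 9) = -2*(-6) - 88*(-21 - 3*(2*(-5) - 5) + 7*9 + 9*(2*(-5) - 5)) = 12 - 88*(-21 - 3*(-10 - 5) + 63 + 9*(-10 - 5)) = 12 - 88*(-21 - 3*(-15) + 63 + 9*(-15)) = 12 - 88*(-21 + 45 + 63 - 135) = 12 - 88*(-48) = 12 + 4224 = 4236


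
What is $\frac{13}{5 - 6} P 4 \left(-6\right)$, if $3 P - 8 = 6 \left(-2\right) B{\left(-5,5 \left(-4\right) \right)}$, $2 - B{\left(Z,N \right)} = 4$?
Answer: $3328$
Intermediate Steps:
$B{\left(Z,N \right)} = -2$ ($B{\left(Z,N \right)} = 2 - 4 = -2$)
$P = \frac{32}{3}$ ($P = \frac{8}{3} + \frac{6 \left(-2\right) \left(-2\right)}{3} = \frac{8}{3} + \frac{\left(-12\right) \left(-2\right)}{3} = \frac{8}{3} + \frac{1}{3} \cdot 24 = \frac{8}{3} + 8 = \frac{32}{3} \approx 10.667$)
$\frac{13}{5 - 6} P 4 \left(-6\right) = \frac{13}{5 - 6} \cdot \frac{32}{3} \cdot 4 \left(-6\right) = \frac{13}{-1} \cdot \frac{32}{3} \left(-24\right) = 13 \left(-1\right) \frac{32}{3} \left(-24\right) = \left(-13\right) \frac{32}{3} \left(-24\right) = \left(- \frac{416}{3}\right) \left(-24\right) = 3328$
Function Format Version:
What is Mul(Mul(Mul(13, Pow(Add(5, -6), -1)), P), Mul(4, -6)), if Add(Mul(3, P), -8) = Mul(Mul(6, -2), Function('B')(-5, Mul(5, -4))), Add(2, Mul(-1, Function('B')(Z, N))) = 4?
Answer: 3328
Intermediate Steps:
Function('B')(Z, N) = -2 (Function('B')(Z, N) = Add(2, Mul(-1, 4)) = Add(2, -4) = -2)
P = Rational(32, 3) (P = Add(Rational(8, 3), Mul(Rational(1, 3), Mul(Mul(6, -2), -2))) = Add(Rational(8, 3), Mul(Rational(1, 3), Mul(-12, -2))) = Add(Rational(8, 3), Mul(Rational(1, 3), 24)) = Add(Rational(8, 3), 8) = Rational(32, 3) ≈ 10.667)
Mul(Mul(Mul(13, Pow(Add(5, -6), -1)), P), Mul(4, -6)) = Mul(Mul(Mul(13, Pow(Add(5, -6), -1)), Rational(32, 3)), Mul(4, -6)) = Mul(Mul(Mul(13, Pow(-1, -1)), Rational(32, 3)), -24) = Mul(Mul(Mul(13, -1), Rational(32, 3)), -24) = Mul(Mul(-13, Rational(32, 3)), -24) = Mul(Rational(-416, 3), -24) = 3328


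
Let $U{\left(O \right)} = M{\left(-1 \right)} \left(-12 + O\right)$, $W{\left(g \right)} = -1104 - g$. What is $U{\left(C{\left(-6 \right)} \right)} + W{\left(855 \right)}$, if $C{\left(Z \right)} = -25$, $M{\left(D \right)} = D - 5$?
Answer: $-1737$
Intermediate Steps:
$M{\left(D \right)} = -5 + D$ ($M{\left(D \right)} = D - 5 = -5 + D$)
$U{\left(O \right)} = 72 - 6 O$ ($U{\left(O \right)} = \left(-5 - 1\right) \left(-12 + O\right) = - 6 \left(-12 + O\right) = 72 - 6 O$)
$U{\left(C{\left(-6 \right)} \right)} + W{\left(855 \right)} = \left(72 - -150\right) - 1959 = \left(72 + 150\right) - 1959 = 222 - 1959 = -1737$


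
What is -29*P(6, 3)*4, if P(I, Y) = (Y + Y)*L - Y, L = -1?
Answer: 1044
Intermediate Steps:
P(I, Y) = -3*Y (P(I, Y) = (Y + Y)*(-1) - Y = (2*Y)*(-1) - Y = -2*Y - Y = -3*Y)
-29*P(6, 3)*4 = -(-87)*3*4 = -29*(-9)*4 = 261*4 = 1044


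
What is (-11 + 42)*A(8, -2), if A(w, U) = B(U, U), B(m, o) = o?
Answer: -62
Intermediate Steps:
A(w, U) = U
(-11 + 42)*A(8, -2) = (-11 + 42)*(-2) = 31*(-2) = -62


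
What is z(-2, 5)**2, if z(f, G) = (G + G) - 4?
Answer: 36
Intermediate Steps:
z(f, G) = -4 + 2*G (z(f, G) = 2*G - 4 = -4 + 2*G)
z(-2, 5)**2 = (-4 + 2*5)**2 = (-4 + 10)**2 = 6**2 = 36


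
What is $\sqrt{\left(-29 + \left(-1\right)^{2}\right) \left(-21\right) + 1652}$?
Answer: $8 \sqrt{35} \approx 47.329$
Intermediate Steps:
$\sqrt{\left(-29 + \left(-1\right)^{2}\right) \left(-21\right) + 1652} = \sqrt{\left(-29 + 1\right) \left(-21\right) + 1652} = \sqrt{\left(-28\right) \left(-21\right) + 1652} = \sqrt{588 + 1652} = \sqrt{2240} = 8 \sqrt{35}$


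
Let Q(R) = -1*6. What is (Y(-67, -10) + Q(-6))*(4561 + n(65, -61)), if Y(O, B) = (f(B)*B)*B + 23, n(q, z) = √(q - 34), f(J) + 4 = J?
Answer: -6307863 - 1383*√31 ≈ -6.3156e+6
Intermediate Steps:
f(J) = -4 + J
n(q, z) = √(-34 + q)
Y(O, B) = 23 + B²*(-4 + B) (Y(O, B) = ((-4 + B)*B)*B + 23 = (B*(-4 + B))*B + 23 = B²*(-4 + B) + 23 = 23 + B²*(-4 + B))
Q(R) = -6
(Y(-67, -10) + Q(-6))*(4561 + n(65, -61)) = ((23 + (-10)²*(-4 - 10)) - 6)*(4561 + √(-34 + 65)) = ((23 + 100*(-14)) - 6)*(4561 + √31) = ((23 - 1400) - 6)*(4561 + √31) = (-1377 - 6)*(4561 + √31) = -1383*(4561 + √31) = -6307863 - 1383*√31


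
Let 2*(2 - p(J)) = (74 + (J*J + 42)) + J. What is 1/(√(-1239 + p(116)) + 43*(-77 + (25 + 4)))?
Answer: -2064/4268177 - I*√8081/4268177 ≈ -0.00048358 - 2.1062e-5*I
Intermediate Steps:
p(J) = -56 - J/2 - J²/2 (p(J) = 2 - ((74 + (J*J + 42)) + J)/2 = 2 - ((74 + (J² + 42)) + J)/2 = 2 - ((74 + (42 + J²)) + J)/2 = 2 - ((116 + J²) + J)/2 = 2 - (116 + J + J²)/2 = 2 + (-58 - J/2 - J²/2) = -56 - J/2 - J²/2)
1/(√(-1239 + p(116)) + 43*(-77 + (25 + 4))) = 1/(√(-1239 + (-56 - ½*116 - ½*116²)) + 43*(-77 + (25 + 4))) = 1/(√(-1239 + (-56 - 58 - ½*13456)) + 43*(-77 + 29)) = 1/(√(-1239 + (-56 - 58 - 6728)) + 43*(-48)) = 1/(√(-1239 - 6842) - 2064) = 1/(√(-8081) - 2064) = 1/(I*√8081 - 2064) = 1/(-2064 + I*√8081)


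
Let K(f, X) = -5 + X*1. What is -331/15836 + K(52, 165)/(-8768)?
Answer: -84937/2169532 ≈ -0.039150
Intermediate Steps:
K(f, X) = -5 + X
-331/15836 + K(52, 165)/(-8768) = -331/15836 + (-5 + 165)/(-8768) = -331*1/15836 + 160*(-1/8768) = -331/15836 - 5/274 = -84937/2169532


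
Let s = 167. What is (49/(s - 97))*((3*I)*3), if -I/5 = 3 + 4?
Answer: -441/2 ≈ -220.50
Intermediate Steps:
I = -35 (I = -5*(3 + 4) = -5*7 = -35)
(49/(s - 97))*((3*I)*3) = (49/(167 - 97))*((3*(-35))*3) = (49/70)*(-105*3) = ((1/70)*49)*(-315) = (7/10)*(-315) = -441/2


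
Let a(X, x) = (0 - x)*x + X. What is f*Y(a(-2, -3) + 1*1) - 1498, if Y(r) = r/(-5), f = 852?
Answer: 206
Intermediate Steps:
a(X, x) = X - x**2 (a(X, x) = (-x)*x + X = -x**2 + X = X - x**2)
Y(r) = -r/5 (Y(r) = r*(-1/5) = -r/5)
f*Y(a(-2, -3) + 1*1) - 1498 = 852*(-((-2 - 1*(-3)**2) + 1*1)/5) - 1498 = 852*(-((-2 - 1*9) + 1)/5) - 1498 = 852*(-((-2 - 9) + 1)/5) - 1498 = 852*(-(-11 + 1)/5) - 1498 = 852*(-1/5*(-10)) - 1498 = 852*2 - 1498 = 1704 - 1498 = 206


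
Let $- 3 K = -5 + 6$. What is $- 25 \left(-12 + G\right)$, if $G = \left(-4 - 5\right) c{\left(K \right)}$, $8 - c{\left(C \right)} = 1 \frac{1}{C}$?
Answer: $2775$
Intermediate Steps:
$K = - \frac{1}{3}$ ($K = - \frac{-5 + 6}{3} = \left(- \frac{1}{3}\right) 1 = - \frac{1}{3} \approx -0.33333$)
$c{\left(C \right)} = 8 - \frac{1}{C}$ ($c{\left(C \right)} = 8 - 1 \frac{1}{C} = 8 - \frac{1}{C}$)
$G = -99$ ($G = \left(-4 - 5\right) \left(8 - \frac{1}{- \frac{1}{3}}\right) = - 9 \left(8 - -3\right) = - 9 \left(8 + 3\right) = \left(-9\right) 11 = -99$)
$- 25 \left(-12 + G\right) = - 25 \left(-12 - 99\right) = \left(-25\right) \left(-111\right) = 2775$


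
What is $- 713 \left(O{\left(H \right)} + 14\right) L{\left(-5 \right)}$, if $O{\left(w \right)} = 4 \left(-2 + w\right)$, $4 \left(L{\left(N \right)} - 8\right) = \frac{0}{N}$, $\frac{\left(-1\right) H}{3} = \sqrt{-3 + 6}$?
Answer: $-34224 + 68448 \sqrt{3} \approx 84331.0$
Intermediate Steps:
$H = - 3 \sqrt{3}$ ($H = - 3 \sqrt{-3 + 6} = - 3 \sqrt{3} \approx -5.1962$)
$L{\left(N \right)} = 8$ ($L{\left(N \right)} = 8 + \frac{0 \frac{1}{N}}{4} = 8 + \frac{1}{4} \cdot 0 = 8 + 0 = 8$)
$O{\left(w \right)} = -8 + 4 w$
$- 713 \left(O{\left(H \right)} + 14\right) L{\left(-5 \right)} = - 713 \left(\left(-8 + 4 \left(- 3 \sqrt{3}\right)\right) + 14\right) 8 = - 713 \left(\left(-8 - 12 \sqrt{3}\right) + 14\right) 8 = - 713 \left(6 - 12 \sqrt{3}\right) 8 = - 713 \left(48 - 96 \sqrt{3}\right) = -34224 + 68448 \sqrt{3}$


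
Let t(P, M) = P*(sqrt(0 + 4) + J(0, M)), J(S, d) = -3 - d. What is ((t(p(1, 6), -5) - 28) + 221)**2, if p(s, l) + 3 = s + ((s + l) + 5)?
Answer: 54289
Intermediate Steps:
p(s, l) = 2 + l + 2*s (p(s, l) = -3 + (s + ((s + l) + 5)) = -3 + (s + ((l + s) + 5)) = -3 + (s + (5 + l + s)) = -3 + (5 + l + 2*s) = 2 + l + 2*s)
t(P, M) = P*(-1 - M) (t(P, M) = P*(sqrt(0 + 4) + (-3 - M)) = P*(sqrt(4) + (-3 - M)) = P*(2 + (-3 - M)) = P*(-1 - M))
((t(p(1, 6), -5) - 28) + 221)**2 = ((-(2 + 6 + 2*1)*(1 - 5) - 28) + 221)**2 = ((-1*(2 + 6 + 2)*(-4) - 28) + 221)**2 = ((-1*10*(-4) - 28) + 221)**2 = ((40 - 28) + 221)**2 = (12 + 221)**2 = 233**2 = 54289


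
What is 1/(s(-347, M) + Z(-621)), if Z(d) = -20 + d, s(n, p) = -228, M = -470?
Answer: -1/869 ≈ -0.0011507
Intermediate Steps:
1/(s(-347, M) + Z(-621)) = 1/(-228 + (-20 - 621)) = 1/(-228 - 641) = 1/(-869) = -1/869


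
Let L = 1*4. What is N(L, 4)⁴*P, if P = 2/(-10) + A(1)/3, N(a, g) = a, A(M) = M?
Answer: 512/15 ≈ 34.133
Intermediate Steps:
L = 4
P = 2/15 (P = 2/(-10) + 1/3 = 2*(-⅒) + 1*(⅓) = -⅕ + ⅓ = 2/15 ≈ 0.13333)
N(L, 4)⁴*P = 4⁴*(2/15) = 256*(2/15) = 512/15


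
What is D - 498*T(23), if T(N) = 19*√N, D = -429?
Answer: -429 - 9462*√23 ≈ -45807.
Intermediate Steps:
D - 498*T(23) = -429 - 9462*√23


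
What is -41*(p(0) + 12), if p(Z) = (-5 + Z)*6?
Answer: 738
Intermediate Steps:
p(Z) = -30 + 6*Z
-41*(p(0) + 12) = -41*((-30 + 6*0) + 12) = -41*((-30 + 0) + 12) = -41*(-30 + 12) = -41*(-18) = 738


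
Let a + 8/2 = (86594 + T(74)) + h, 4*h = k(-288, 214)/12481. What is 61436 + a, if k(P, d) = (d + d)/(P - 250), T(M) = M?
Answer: 994458621693/6714778 ≈ 1.4810e+5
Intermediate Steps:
k(P, d) = 2*d/(-250 + P) (k(P, d) = (2*d)/(-250 + P) = 2*d/(-250 + P))
h = -107/6714778 (h = ((2*214/(-250 - 288))/12481)/4 = ((2*214/(-538))*(1/12481))/4 = ((2*214*(-1/538))*(1/12481))/4 = (-214/269*1/12481)/4 = (¼)*(-214/3357389) = -107/6714778 ≈ -1.5935e-5)
a = 581929520485/6714778 (a = -4 + ((86594 + 74) - 107/6714778) = -4 + (86668 - 107/6714778) = -4 + 581956379597/6714778 = 581929520485/6714778 ≈ 86664.)
61436 + a = 61436 + 581929520485/6714778 = 994458621693/6714778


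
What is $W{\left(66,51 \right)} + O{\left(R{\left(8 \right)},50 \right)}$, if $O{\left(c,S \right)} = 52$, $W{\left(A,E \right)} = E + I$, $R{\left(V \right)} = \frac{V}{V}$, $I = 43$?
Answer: $146$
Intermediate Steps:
$R{\left(V \right)} = 1$
$W{\left(A,E \right)} = 43 + E$ ($W{\left(A,E \right)} = E + 43 = 43 + E$)
$W{\left(66,51 \right)} + O{\left(R{\left(8 \right)},50 \right)} = \left(43 + 51\right) + 52 = 94 + 52 = 146$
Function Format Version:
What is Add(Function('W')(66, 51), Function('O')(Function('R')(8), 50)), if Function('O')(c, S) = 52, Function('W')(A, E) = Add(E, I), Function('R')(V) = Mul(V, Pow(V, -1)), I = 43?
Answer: 146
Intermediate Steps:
Function('R')(V) = 1
Function('W')(A, E) = Add(43, E) (Function('W')(A, E) = Add(E, 43) = Add(43, E))
Add(Function('W')(66, 51), Function('O')(Function('R')(8), 50)) = Add(Add(43, 51), 52) = Add(94, 52) = 146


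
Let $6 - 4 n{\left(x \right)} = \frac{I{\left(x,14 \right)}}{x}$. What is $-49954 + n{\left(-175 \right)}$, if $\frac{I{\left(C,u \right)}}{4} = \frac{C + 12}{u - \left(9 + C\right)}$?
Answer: $- \frac{1573503913}{31500} \approx -49953.0$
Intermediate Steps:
$I{\left(C,u \right)} = \frac{4 \left(12 + C\right)}{-9 + u - C}$ ($I{\left(C,u \right)} = 4 \frac{C + 12}{u - \left(9 + C\right)} = 4 \frac{12 + C}{-9 + u - C} = \frac{4 \left(12 + C\right)}{-9 + u - C}$)
$n{\left(x \right)} = \frac{3}{2} - \frac{12 + x}{x \left(5 - x\right)}$ ($n{\left(x \right)} = \frac{3}{2} - \frac{\frac{4 \left(12 + x\right)}{-9 + 14 - x} \frac{1}{x}}{4} = \frac{3}{2} - \frac{\frac{4 \left(12 + x\right)}{5 - x} \frac{1}{x}}{4} = \frac{3}{2} - \frac{4 \frac{1}{x} \frac{1}{5 - x} \left(12 + x\right)}{4} = \frac{3}{2} - \frac{12 + x}{x \left(5 - x\right)}$)
$-49954 + n{\left(-175 \right)} = -49954 + \frac{24 - -2275 + 3 \left(-175\right)^{2}}{2 \left(-175\right) \left(-5 - 175\right)} = -49954 + \frac{1}{2} \left(- \frac{1}{175}\right) \frac{1}{-180} \left(24 + 2275 + 3 \cdot 30625\right) = -49954 + \frac{1}{2} \left(- \frac{1}{175}\right) \left(- \frac{1}{180}\right) \left(24 + 2275 + 91875\right) = -49954 + \frac{1}{2} \left(- \frac{1}{175}\right) \left(- \frac{1}{180}\right) 94174 = -49954 + \frac{47087}{31500} = - \frac{1573503913}{31500}$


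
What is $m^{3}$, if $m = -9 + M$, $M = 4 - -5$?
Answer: $0$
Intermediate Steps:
$M = 9$ ($M = 4 + 5 = 9$)
$m = 0$ ($m = -9 + 9 = 0$)
$m^{3} = 0^{3} = 0$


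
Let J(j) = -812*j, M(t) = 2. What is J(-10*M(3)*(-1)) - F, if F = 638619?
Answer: -654859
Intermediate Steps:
J(-10*M(3)*(-1)) - F = -812*(-10*2)*(-1) - 1*638619 = -(-16240)*(-1) - 638619 = -812*20 - 638619 = -16240 - 638619 = -654859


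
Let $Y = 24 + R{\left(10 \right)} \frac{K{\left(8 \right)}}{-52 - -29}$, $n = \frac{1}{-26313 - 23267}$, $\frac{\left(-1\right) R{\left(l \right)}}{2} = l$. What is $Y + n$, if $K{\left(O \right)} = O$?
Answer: $\frac{35300937}{1140340} \approx 30.957$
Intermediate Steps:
$R{\left(l \right)} = - 2 l$
$n = - \frac{1}{49580}$ ($n = \frac{1}{-49580} = - \frac{1}{49580} \approx -2.0169 \cdot 10^{-5}$)
$Y = \frac{712}{23}$ ($Y = 24 + \left(-2\right) 10 \frac{8}{-52 - -29} = 24 - 20 \frac{8}{-52 + 29} = 24 - 20 \frac{8}{-23} = 24 - 20 \cdot 8 \left(- \frac{1}{23}\right) = 24 - - \frac{160}{23} = 24 + \frac{160}{23} = \frac{712}{23} \approx 30.957$)
$Y + n = \frac{712}{23} - \frac{1}{49580} = \frac{35300937}{1140340}$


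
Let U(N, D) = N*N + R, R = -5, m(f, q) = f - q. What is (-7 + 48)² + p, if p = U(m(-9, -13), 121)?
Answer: 1692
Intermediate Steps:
U(N, D) = -5 + N² (U(N, D) = N*N - 5 = N² - 5 = -5 + N²)
p = 11 (p = -5 + (-9 - 1*(-13))² = -5 + (-9 + 13)² = -5 + 4² = -5 + 16 = 11)
(-7 + 48)² + p = (-7 + 48)² + 11 = 41² + 11 = 1681 + 11 = 1692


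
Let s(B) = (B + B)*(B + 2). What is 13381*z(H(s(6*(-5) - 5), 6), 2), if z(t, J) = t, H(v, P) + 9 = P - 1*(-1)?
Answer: -26762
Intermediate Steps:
s(B) = 2*B*(2 + B) (s(B) = (2*B)*(2 + B) = 2*B*(2 + B))
H(v, P) = -8 + P (H(v, P) = -9 + (P - 1*(-1)) = -9 + (P + 1) = -9 + (1 + P) = -8 + P)
13381*z(H(s(6*(-5) - 5), 6), 2) = 13381*(-8 + 6) = 13381*(-2) = -26762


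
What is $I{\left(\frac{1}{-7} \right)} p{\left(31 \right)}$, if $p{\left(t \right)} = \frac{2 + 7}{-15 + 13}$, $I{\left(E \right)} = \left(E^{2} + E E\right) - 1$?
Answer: $\frac{423}{98} \approx 4.3163$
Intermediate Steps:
$I{\left(E \right)} = -1 + 2 E^{2}$ ($I{\left(E \right)} = \left(E^{2} + E^{2}\right) - 1 = 2 E^{2} - 1 = -1 + 2 E^{2}$)
$p{\left(t \right)} = - \frac{9}{2}$ ($p{\left(t \right)} = \frac{9}{-2} = 9 \left(- \frac{1}{2}\right) = - \frac{9}{2}$)
$I{\left(\frac{1}{-7} \right)} p{\left(31 \right)} = \left(-1 + 2 \left(\frac{1}{-7}\right)^{2}\right) \left(- \frac{9}{2}\right) = \left(-1 + 2 \left(- \frac{1}{7}\right)^{2}\right) \left(- \frac{9}{2}\right) = \left(-1 + 2 \cdot \frac{1}{49}\right) \left(- \frac{9}{2}\right) = \left(-1 + \frac{2}{49}\right) \left(- \frac{9}{2}\right) = \left(- \frac{47}{49}\right) \left(- \frac{9}{2}\right) = \frac{423}{98}$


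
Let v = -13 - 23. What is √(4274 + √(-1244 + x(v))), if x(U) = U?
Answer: √(4274 + 16*I*√5) ≈ 65.376 + 0.2736*I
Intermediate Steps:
v = -36
√(4274 + √(-1244 + x(v))) = √(4274 + √(-1244 - 36)) = √(4274 + √(-1280)) = √(4274 + 16*I*√5)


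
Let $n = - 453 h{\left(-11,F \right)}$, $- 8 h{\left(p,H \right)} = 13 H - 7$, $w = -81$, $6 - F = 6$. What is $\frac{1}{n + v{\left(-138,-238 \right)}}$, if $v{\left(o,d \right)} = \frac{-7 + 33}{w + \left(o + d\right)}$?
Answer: $- \frac{3656}{1449355} \approx -0.0025225$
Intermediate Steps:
$F = 0$ ($F = 6 - 6 = 0$)
$h{\left(p,H \right)} = \frac{7}{8} - \frac{13 H}{8}$ ($h{\left(p,H \right)} = - \frac{13 H - 7}{8} = - \frac{-7 + 13 H}{8} = \frac{7}{8} - \frac{13 H}{8}$)
$n = - \frac{3171}{8}$ ($n = - 453 \left(\frac{7}{8} - 0\right) = - 453 \left(\frac{7}{8} + 0\right) = \left(-453\right) \frac{7}{8} = - \frac{3171}{8} \approx -396.38$)
$v{\left(o,d \right)} = \frac{26}{-81 + d + o}$ ($v{\left(o,d \right)} = \frac{-7 + 33}{-81 + \left(o + d\right)} = \frac{26}{-81 + \left(d + o\right)} = \frac{26}{-81 + d + o}$)
$\frac{1}{n + v{\left(-138,-238 \right)}} = \frac{1}{- \frac{3171}{8} + \frac{26}{-81 - 238 - 138}} = \frac{1}{- \frac{3171}{8} + \frac{26}{-457}} = \frac{1}{- \frac{3171}{8} + 26 \left(- \frac{1}{457}\right)} = \frac{1}{- \frac{3171}{8} - \frac{26}{457}} = \frac{1}{- \frac{1449355}{3656}} = - \frac{3656}{1449355}$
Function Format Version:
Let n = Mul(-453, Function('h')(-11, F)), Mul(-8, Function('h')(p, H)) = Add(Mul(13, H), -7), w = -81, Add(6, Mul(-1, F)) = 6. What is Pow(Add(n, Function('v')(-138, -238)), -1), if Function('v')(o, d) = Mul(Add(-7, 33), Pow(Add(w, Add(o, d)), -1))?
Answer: Rational(-3656, 1449355) ≈ -0.0025225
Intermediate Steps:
F = 0 (F = Add(6, Mul(-1, 6)) = Add(6, -6) = 0)
Function('h')(p, H) = Add(Rational(7, 8), Mul(Rational(-13, 8), H)) (Function('h')(p, H) = Mul(Rational(-1, 8), Add(Mul(13, H), -7)) = Mul(Rational(-1, 8), Add(-7, Mul(13, H))) = Add(Rational(7, 8), Mul(Rational(-13, 8), H)))
n = Rational(-3171, 8) (n = Mul(-453, Add(Rational(7, 8), Mul(Rational(-13, 8), 0))) = Mul(-453, Add(Rational(7, 8), 0)) = Mul(-453, Rational(7, 8)) = Rational(-3171, 8) ≈ -396.38)
Function('v')(o, d) = Mul(26, Pow(Add(-81, d, o), -1)) (Function('v')(o, d) = Mul(Add(-7, 33), Pow(Add(-81, Add(o, d)), -1)) = Mul(26, Pow(Add(-81, Add(d, o)), -1)) = Mul(26, Pow(Add(-81, d, o), -1)))
Pow(Add(n, Function('v')(-138, -238)), -1) = Pow(Add(Rational(-3171, 8), Mul(26, Pow(Add(-81, -238, -138), -1))), -1) = Pow(Add(Rational(-3171, 8), Mul(26, Pow(-457, -1))), -1) = Pow(Add(Rational(-3171, 8), Mul(26, Rational(-1, 457))), -1) = Pow(Add(Rational(-3171, 8), Rational(-26, 457)), -1) = Pow(Rational(-1449355, 3656), -1) = Rational(-3656, 1449355)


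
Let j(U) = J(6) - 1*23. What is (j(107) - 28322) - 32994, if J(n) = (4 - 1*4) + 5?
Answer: -61334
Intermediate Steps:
J(n) = 5 (J(n) = (4 - 4) + 5 = 0 + 5 = 5)
j(U) = -18 (j(U) = 5 - 1*23 = 5 - 23 = -18)
(j(107) - 28322) - 32994 = (-18 - 28322) - 32994 = -28340 - 32994 = -61334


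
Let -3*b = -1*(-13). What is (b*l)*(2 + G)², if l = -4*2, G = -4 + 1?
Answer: 104/3 ≈ 34.667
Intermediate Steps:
G = -3
b = -13/3 (b = -(-1)*(-13)/3 = -⅓*13 = -13/3 ≈ -4.3333)
l = -8
(b*l)*(2 + G)² = (-13/3*(-8))*(2 - 3)² = (104/3)*(-1)² = (104/3)*1 = 104/3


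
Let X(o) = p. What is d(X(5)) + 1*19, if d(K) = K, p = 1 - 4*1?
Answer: 16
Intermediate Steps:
p = -3 (p = 1 - 4 = -3)
X(o) = -3
d(X(5)) + 1*19 = -3 + 1*19 = -3 + 19 = 16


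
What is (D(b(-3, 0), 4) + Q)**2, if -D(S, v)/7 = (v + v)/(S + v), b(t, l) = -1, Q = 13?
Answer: 289/9 ≈ 32.111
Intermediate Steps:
D(S, v) = -14*v/(S + v) (D(S, v) = -7*(v + v)/(S + v) = -7*2*v/(S + v) = -14*v/(S + v))
(D(b(-3, 0), 4) + Q)**2 = (-14*4/(-1 + 4) + 13)**2 = (-14*4/3 + 13)**2 = (-14*4*1/3 + 13)**2 = (-56/3 + 13)**2 = (-17/3)**2 = 289/9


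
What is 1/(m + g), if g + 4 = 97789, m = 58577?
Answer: 1/156362 ≈ 6.3954e-6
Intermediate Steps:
g = 97785 (g = -4 + 97789 = 97785)
1/(m + g) = 1/(58577 + 97785) = 1/156362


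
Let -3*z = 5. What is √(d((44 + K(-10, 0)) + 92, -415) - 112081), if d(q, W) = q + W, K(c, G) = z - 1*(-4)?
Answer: I*√1011219/3 ≈ 335.2*I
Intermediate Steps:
z = -5/3 (z = -⅓*5 = -5/3 ≈ -1.6667)
K(c, G) = 7/3 (K(c, G) = -5/3 - 1*(-4) = -5/3 + 4 = 7/3)
d(q, W) = W + q
√(d((44 + K(-10, 0)) + 92, -415) - 112081) = √((-415 + ((44 + 7/3) + 92)) - 112081) = √((-415 + (139/3 + 92)) - 112081) = √((-415 + 415/3) - 112081) = √(-830/3 - 112081) = √(-337073/3) = I*√1011219/3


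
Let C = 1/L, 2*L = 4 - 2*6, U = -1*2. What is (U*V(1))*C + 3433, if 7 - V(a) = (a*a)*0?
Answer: 6873/2 ≈ 3436.5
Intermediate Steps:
U = -2
V(a) = 7 (V(a) = 7 - a*a*0 = 7 - a²*0 = 7 - 1*0 = 7 + 0 = 7)
L = -4 (L = (4 - 2*6)/2 = (4 - 12)/2 = (½)*(-8) = -4)
C = -¼ (C = 1/(-4) = -¼ ≈ -0.25000)
(U*V(1))*C + 3433 = -2*7*(-¼) + 3433 = -14*(-¼) + 3433 = 7/2 + 3433 = 6873/2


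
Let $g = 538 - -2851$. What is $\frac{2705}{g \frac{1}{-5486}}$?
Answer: $- \frac{14839630}{3389} \approx -4378.8$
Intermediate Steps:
$g = 3389$ ($g = 538 + 2851 = 3389$)
$\frac{2705}{g \frac{1}{-5486}} = \frac{2705}{3389 \frac{1}{-5486}} = \frac{2705}{3389 \left(- \frac{1}{5486}\right)} = \frac{2705}{- \frac{3389}{5486}} = 2705 \left(- \frac{5486}{3389}\right) = - \frac{14839630}{3389}$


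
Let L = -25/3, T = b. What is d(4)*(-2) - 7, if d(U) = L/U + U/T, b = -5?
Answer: -37/30 ≈ -1.2333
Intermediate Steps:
T = -5
L = -25/3 ≈ -8.3333
d(U) = -25/(3*U) - U/5 (d(U) = -25/(3*U) + U/(-5) = -25/(3*U) + U*(-1/5) = -25/(3*U) - U/5)
d(4)*(-2) - 7 = (-25/3/4 - 1/5*4)*(-2) - 7 = (-25/3*1/4 - 4/5)*(-2) - 7 = (-25/12 - 4/5)*(-2) - 7 = -173/60*(-2) - 7 = 173/30 - 7 = -37/30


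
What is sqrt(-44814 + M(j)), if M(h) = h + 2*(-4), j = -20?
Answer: I*sqrt(44842) ≈ 211.76*I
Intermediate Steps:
M(h) = -8 + h (M(h) = h - 8 = -8 + h)
sqrt(-44814 + M(j)) = sqrt(-44814 + (-8 - 20)) = sqrt(-44814 - 28) = sqrt(-44842) = I*sqrt(44842)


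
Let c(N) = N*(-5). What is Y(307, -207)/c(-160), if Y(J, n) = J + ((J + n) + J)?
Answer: 357/400 ≈ 0.89250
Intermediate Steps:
Y(J, n) = n + 3*J (Y(J, n) = J + (n + 2*J) = n + 3*J)
c(N) = -5*N
Y(307, -207)/c(-160) = (-207 + 3*307)/((-5*(-160))) = (-207 + 921)/800 = 714*(1/800) = 357/400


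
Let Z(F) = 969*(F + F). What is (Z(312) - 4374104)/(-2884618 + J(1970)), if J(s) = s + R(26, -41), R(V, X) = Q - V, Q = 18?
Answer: 471181/360332 ≈ 1.3076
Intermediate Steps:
Z(F) = 1938*F (Z(F) = 969*(2*F) = 1938*F)
R(V, X) = 18 - V
J(s) = -8 + s (J(s) = s + (18 - 1*26) = s + (18 - 26) = s - 8 = -8 + s)
(Z(312) - 4374104)/(-2884618 + J(1970)) = (1938*312 - 4374104)/(-2884618 + (-8 + 1970)) = (604656 - 4374104)/(-2884618 + 1962) = -3769448/(-2882656) = -3769448*(-1/2882656) = 471181/360332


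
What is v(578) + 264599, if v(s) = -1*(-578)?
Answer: 265177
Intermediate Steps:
v(s) = 578
v(578) + 264599 = 578 + 264599 = 265177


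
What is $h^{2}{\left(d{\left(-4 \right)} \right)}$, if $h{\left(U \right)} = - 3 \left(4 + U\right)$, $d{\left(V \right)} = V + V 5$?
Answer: $3600$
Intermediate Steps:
$d{\left(V \right)} = 6 V$ ($d{\left(V \right)} = V + 5 V = 6 V$)
$h{\left(U \right)} = -12 - 3 U$
$h^{2}{\left(d{\left(-4 \right)} \right)} = \left(-12 - 3 \cdot 6 \left(-4\right)\right)^{2} = \left(-12 - -72\right)^{2} = \left(-12 + 72\right)^{2} = 60^{2} = 3600$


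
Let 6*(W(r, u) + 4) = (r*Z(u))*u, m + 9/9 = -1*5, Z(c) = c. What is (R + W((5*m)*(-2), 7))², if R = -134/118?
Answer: 818360449/3481 ≈ 2.3509e+5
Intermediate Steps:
m = -6 (m = -1 - 1*5 = -1 - 5 = -6)
W(r, u) = -4 + r*u²/6 (W(r, u) = -4 + ((r*u)*u)/6 = -4 + (r*u²)/6 = -4 + r*u²/6)
R = -67/59 (R = -134*1/118 = -67/59 ≈ -1.1356)
(R + W((5*m)*(-2), 7))² = (-67/59 + (-4 + (⅙)*((5*(-6))*(-2))*7²))² = (-67/59 + (-4 + (⅙)*(-30*(-2))*49))² = (-67/59 + (-4 + (⅙)*60*49))² = (-67/59 + (-4 + 490))² = (-67/59 + 486)² = (28607/59)² = 818360449/3481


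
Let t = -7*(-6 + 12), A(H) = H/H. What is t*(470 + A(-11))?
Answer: -19782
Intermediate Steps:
A(H) = 1
t = -42 (t = -7*6 = -42)
t*(470 + A(-11)) = -42*(470 + 1) = -42*471 = -19782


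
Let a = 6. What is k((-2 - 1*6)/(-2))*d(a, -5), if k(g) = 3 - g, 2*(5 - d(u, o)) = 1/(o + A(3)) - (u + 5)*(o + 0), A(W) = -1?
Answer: 269/12 ≈ 22.417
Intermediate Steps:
d(u, o) = 5 - 1/(2*(-1 + o)) + o*(5 + u)/2 (d(u, o) = 5 - (1/(o - 1) - (u + 5)*(o + 0))/2 = 5 - (1/(-1 + o) - (5 + u)*o)/2 = 5 - (1/(-1 + o) - o*(5 + u))/2 = 5 + (-1/(2*(-1 + o)) + o*(5 + u)/2) = 5 - 1/(2*(-1 + o)) + o*(5 + u)/2)
k((-2 - 1*6)/(-2))*d(a, -5) = (3 - (-2 - 1*6)/(-2))*((-11 + 5*(-5) + 5*(-5)² + 6*(-5)² - 1*(-5)*6)/(2*(-1 - 5))) = (3 - (-2 - 6)*(-1)/2)*((½)*(-11 - 25 + 5*25 + 6*25 + 30)/(-6)) = (3 - (-8)*(-1)/2)*((½)*(-⅙)*(-11 - 25 + 125 + 150 + 30)) = (3 - 1*4)*((½)*(-⅙)*269) = (3 - 4)*(-269/12) = -1*(-269/12) = 269/12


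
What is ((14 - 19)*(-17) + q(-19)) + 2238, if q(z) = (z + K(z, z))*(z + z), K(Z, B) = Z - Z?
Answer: 3045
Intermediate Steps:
K(Z, B) = 0
q(z) = 2*z² (q(z) = (z + 0)*(z + z) = z*(2*z) = 2*z²)
((14 - 19)*(-17) + q(-19)) + 2238 = ((14 - 19)*(-17) + 2*(-19)²) + 2238 = (-5*(-17) + 2*361) + 2238 = (85 + 722) + 2238 = 807 + 2238 = 3045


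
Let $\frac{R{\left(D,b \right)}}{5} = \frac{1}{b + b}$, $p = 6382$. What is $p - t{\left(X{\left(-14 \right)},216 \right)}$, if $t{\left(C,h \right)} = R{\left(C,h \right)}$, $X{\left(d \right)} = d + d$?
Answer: $\frac{2757019}{432} \approx 6382.0$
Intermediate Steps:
$X{\left(d \right)} = 2 d$
$R{\left(D,b \right)} = \frac{5}{2 b}$ ($R{\left(D,b \right)} = \frac{5}{b + b} = \frac{5}{2 b}$)
$t{\left(C,h \right)} = \frac{5}{2 h}$
$p - t{\left(X{\left(-14 \right)},216 \right)} = 6382 - \frac{5}{2 \cdot 216} = 6382 - \frac{5}{2} \cdot \frac{1}{216} = 6382 - \frac{5}{432} = \frac{2757019}{432}$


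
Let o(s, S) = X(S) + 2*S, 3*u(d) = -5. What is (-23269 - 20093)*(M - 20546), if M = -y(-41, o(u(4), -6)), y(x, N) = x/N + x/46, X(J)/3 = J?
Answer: 102457670436/115 ≈ 8.9094e+8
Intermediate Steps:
u(d) = -5/3 (u(d) = (⅓)*(-5) = -5/3)
X(J) = 3*J
o(s, S) = 5*S (o(s, S) = 3*S + 2*S = 5*S)
y(x, N) = x/46 + x/N (y(x, N) = x/N + x*(1/46) = x/N + x/46 = x/46 + x/N)
M = -164/345 (M = -((1/46)*(-41) - 41/(5*(-6))) = -(-41/46 - 41/(-30)) = -(-41/46 - 41*(-1/30)) = -(-41/46 + 41/30) = -1*164/345 = -164/345 ≈ -0.47536)
(-23269 - 20093)*(M - 20546) = (-23269 - 20093)*(-164/345 - 20546) = -43362*(-7088534/345) = 102457670436/115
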